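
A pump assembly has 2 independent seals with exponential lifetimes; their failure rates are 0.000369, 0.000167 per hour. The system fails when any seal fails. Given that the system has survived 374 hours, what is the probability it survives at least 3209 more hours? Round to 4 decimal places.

0.1791

Time to first failure ~ Exp(Σλ) with Σλ = 0.000536.
By memorylessness, P(T > 374+3209 | T > 374) = P(T > 3209) = e^(−0.000536·3209) ≈ 0.1791.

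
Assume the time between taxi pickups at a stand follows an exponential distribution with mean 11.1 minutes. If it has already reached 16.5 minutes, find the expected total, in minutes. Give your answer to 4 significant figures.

27.60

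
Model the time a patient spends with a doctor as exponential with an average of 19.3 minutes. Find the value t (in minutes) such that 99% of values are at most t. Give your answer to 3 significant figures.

88.9

The rate is λ = 1/19.3 = 0.0518135 per minute.
Set 1 − e^(−λt) = 0.99, so t = −ln(0.01)/λ = 4.6052/0.0518135 ≈ 88.8798 minutes.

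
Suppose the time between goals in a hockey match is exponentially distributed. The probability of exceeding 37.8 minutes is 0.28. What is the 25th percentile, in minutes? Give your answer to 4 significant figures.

8.543

e^(−λ·37.8) = 0.28 ⇒ λ = −ln(0.28)/37.8 = 0.0336763.
25th percentile: 1 − e^(−λt) = 0.25, t = −ln(0.75)/λ = 8.54256 minutes.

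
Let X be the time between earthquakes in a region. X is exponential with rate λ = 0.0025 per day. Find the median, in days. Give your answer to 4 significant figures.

Set 1 − e^(−λt) = 0.5, so t = −ln(0.5)/λ = 0.69315/0.0025 ≈ 277.259 days.

277.3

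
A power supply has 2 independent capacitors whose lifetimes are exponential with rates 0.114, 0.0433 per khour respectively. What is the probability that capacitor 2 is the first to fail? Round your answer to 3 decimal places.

The time to first failure is exponential with rate Σλ = 0.114 + 0.0433 = 0.1573.
P(capacitor 2 first) = λ_2/Σλ = 0.0433/0.1573 ≈ 0.275.

0.275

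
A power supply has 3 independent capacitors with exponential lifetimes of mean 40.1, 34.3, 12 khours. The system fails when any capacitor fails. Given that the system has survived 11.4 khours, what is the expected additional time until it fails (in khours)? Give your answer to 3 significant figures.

First-failure rate Σλ = 1/40.1 + 1/34.3 + 1/12 = 0.137426.
By memorylessness the expected residual is 1/Σλ = 7.27667 khours, regardless of the 11.4 already elapsed.

7.28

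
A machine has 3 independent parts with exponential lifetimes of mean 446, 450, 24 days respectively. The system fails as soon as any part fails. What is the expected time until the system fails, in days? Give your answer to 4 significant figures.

21.68

The first failure time is exponential with rate Σλ_i = 1/446 + 1/450 + 1/24 = 0.046131 per day.
E[min] = 1/Σλ = 1/0.046131 = 21.6774 days.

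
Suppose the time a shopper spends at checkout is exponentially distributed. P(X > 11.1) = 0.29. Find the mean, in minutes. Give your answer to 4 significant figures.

8.967

e^(−λ·11.1) = 0.29 ⇒ λ = −ln(0.29)/11.1 = 0.11152.
Mean = 1/λ = 8.96698 minutes.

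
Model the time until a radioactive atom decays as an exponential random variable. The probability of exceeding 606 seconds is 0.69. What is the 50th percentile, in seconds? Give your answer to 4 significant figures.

1132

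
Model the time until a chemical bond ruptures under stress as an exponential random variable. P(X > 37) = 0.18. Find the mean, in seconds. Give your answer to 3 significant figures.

e^(−λ·37) = 0.18 ⇒ λ = −ln(0.18)/37 = 0.0463459.
Mean = 1/λ = 21.5769 seconds.

21.6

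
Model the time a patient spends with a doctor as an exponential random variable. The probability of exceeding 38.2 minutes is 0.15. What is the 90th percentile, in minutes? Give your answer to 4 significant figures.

46.36

e^(−λ·38.2) = 0.15 ⇒ λ = −ln(0.15)/38.2 = 0.0496628.
90th percentile: 1 − e^(−λt) = 0.9, t = −ln(0.1)/λ = 46.3644 minutes.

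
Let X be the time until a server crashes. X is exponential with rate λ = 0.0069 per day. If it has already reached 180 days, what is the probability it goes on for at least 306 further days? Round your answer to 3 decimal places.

0.121

The exponential is memoryless, so the remaining time is again Exp(λ): the condition X > 180 is irrelevant.
P(X > 306) = e^(−2.1114) ≈ 0.121.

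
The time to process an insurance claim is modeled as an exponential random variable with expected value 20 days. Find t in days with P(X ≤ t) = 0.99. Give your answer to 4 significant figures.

92.10

The rate is λ = 1/20 = 0.05 per day.
Set 1 − e^(−λt) = 0.99, so t = −ln(0.01)/λ = 4.6052/0.05 ≈ 92.1034 days.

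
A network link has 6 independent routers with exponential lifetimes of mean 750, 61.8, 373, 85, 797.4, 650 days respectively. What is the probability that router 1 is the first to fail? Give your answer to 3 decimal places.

0.038

Rates: λ_i = 1/mean_i → 0.00133333, 0.0161812, 0.00268097, 0.0117647, 0.00125408, 0.00153846; Σλ = 0.0347528.
P(router 1 first) = λ_1/Σλ = 0.00133333/0.0347528 ≈ 0.038.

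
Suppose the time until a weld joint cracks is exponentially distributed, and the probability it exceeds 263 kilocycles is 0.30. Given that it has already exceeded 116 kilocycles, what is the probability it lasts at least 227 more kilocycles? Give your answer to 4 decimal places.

0.3537

From e^(−λ·263) = 0.30, λ = −ln(0.30)/263 = 0.00457784.
Memoryless: P(X > 116+227 | X > 116) = P(X > 227) = e^(−0.00457784·227) ≈ 0.3537.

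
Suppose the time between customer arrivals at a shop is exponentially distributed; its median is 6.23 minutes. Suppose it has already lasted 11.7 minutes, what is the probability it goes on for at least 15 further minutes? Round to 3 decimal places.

0.188

For an exponential, median = ln(2)/λ, so λ = ln 2 / 6.23 = 0.11126 per minute.
The exponential is memoryless, so the remaining time is again Exp(λ): the condition X > 11.7 is irrelevant.
P(X > 15) = e^(−1.6689) ≈ 0.188.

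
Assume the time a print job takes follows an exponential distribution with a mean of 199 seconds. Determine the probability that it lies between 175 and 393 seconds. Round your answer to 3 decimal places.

The rate is λ = 1/199 = 0.00502513 per second.
P(175 < X < 393) = e^(−λ·175) − e^(−λ·393) = 0.41503 − 0.13878 ≈ 0.276.

0.276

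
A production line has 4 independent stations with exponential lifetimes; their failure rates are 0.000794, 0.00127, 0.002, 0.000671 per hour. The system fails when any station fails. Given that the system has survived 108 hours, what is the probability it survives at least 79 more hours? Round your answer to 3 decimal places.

0.688

Time to first failure ~ Exp(Σλ) with Σλ = 0.004735.
By memorylessness, P(T > 108+79 | T > 108) = P(T > 79) = e^(−0.004735·79) ≈ 0.688.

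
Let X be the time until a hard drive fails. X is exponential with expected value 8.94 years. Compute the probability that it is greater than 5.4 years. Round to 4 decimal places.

The rate is λ = 1/8.94 = 0.111857 per year.
P(X > 5.4) = e^(−λ·5.4) = e^(−0.60403) ≈ 0.5466.

0.5466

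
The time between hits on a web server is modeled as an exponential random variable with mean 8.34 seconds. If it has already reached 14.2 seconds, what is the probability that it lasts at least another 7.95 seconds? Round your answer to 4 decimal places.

0.3855

The rate is λ = 1/8.34 = 0.119904 per second.
The exponential is memoryless, so the remaining time is again Exp(λ): the condition X > 14.2 is irrelevant.
P(X > 7.95) = e^(−0.95324) ≈ 0.3855.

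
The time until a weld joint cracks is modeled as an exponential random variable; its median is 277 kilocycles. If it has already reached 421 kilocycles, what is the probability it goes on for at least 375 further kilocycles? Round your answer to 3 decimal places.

0.391

For an exponential, median = ln(2)/λ, so λ = ln 2 / 277 = 0.00250234 per kilocycle.
P(X > s+t | X > s) = e^(−λ(s+t))/e^(−λs) = e^(−λt), independent of s = 421.
P(X > 375) = e^(−0.93838) ≈ 0.391.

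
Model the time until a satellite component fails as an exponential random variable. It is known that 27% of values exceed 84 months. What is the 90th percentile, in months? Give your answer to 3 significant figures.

148

e^(−λ·84) = 0.27 ⇒ λ = −ln(0.27)/84 = 0.0155873.
90th percentile: 1 − e^(−λt) = 0.9, t = −ln(0.1)/λ = 147.722 months.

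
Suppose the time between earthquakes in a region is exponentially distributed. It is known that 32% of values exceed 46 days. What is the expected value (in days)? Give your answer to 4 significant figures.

40.37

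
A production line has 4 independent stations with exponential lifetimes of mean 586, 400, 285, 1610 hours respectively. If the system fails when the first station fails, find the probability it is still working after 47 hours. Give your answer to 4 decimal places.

0.6758

The first failure time is exponential with rate Σλ_i = 1/586 + 1/400 + 1/285 + 1/1610 = 0.00833637 per hour.
P(min > 47) = e^(−0.00833637·47) = e^(−0.39181) ≈ 0.6758.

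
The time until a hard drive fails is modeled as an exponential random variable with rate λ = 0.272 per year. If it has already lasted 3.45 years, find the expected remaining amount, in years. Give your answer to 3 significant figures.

By memorylessness, the remaining amount past any threshold is again Exp(λ) with mean 1/λ = 3.67647 years.

3.68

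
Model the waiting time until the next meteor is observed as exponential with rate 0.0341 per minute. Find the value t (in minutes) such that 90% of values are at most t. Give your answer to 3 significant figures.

Set 1 − e^(−λt) = 0.9, so t = −ln(0.1)/λ = 2.3026/0.0341 ≈ 67.5245 minutes.

67.5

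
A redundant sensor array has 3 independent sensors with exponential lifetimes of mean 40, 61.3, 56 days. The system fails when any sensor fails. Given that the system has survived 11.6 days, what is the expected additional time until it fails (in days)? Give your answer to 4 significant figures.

16.90

First-failure rate Σλ = 1/40 + 1/61.3 + 1/56 = 0.0591704.
By memorylessness the expected residual is 1/Σλ = 16.9004 days, regardless of the 11.6 already elapsed.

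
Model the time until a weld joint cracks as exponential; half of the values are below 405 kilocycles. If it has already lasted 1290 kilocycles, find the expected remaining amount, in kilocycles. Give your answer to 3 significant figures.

For an exponential, median = ln(2)/λ, so λ = ln 2 / 405 = 0.00171147 per kilocycle.
By memorylessness, the remaining amount past any threshold is again Exp(λ) with mean 1/λ = 584.291 kilocycles.

584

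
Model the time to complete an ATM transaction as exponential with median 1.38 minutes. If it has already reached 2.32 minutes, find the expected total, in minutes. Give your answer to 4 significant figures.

4.311

For an exponential, median = ln(2)/λ, so λ = ln 2 / 1.38 = 0.502281 per minute.
By memorylessness, E[X | X > 2.32] = 2.32 + 1/λ = 2.32 + 1.99092 = 4.31092 minutes.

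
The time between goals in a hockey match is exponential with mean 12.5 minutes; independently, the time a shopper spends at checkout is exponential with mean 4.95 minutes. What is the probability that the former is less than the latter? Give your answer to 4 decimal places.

λ_1 = 1/12.5 = 0.08, λ_2 = 1/4.95 = 0.20202.
For independent exponentials, P(the former < the latter) = λ_1/(λ_1+λ_2) = 0.08/0.28202 ≈ 0.2837.

0.2837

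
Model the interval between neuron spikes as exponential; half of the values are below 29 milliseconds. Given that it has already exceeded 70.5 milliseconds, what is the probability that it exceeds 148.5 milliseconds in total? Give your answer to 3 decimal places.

For an exponential, median = ln(2)/λ, so λ = ln 2 / 29 = 0.0239016 per millisecond.
The exponential is memoryless, so the remaining time is again Exp(λ): the condition X > 70.5 is irrelevant.
P(X > 78) = e^(−1.8643) ≈ 0.155.

0.155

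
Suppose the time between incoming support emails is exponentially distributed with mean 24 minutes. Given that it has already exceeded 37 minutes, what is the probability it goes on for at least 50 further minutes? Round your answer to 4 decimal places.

The rate is λ = 1/24 = 0.0416667 per minute.
P(X > s+t | X > s) = e^(−λ(s+t))/e^(−λs) = e^(−λt), independent of s = 37.
P(X > 50) = e^(−2.0833) ≈ 0.1245.

0.1245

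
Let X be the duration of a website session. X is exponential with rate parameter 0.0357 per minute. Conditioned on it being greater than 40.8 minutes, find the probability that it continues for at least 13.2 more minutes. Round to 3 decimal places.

The exponential is memoryless, so the remaining time is again Exp(λ): the condition X > 40.8 is irrelevant.
P(X > 13.2) = e^(−0.47124) ≈ 0.624.

0.624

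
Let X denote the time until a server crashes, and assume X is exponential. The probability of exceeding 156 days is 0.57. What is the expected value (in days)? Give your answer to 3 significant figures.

e^(−λ·156) = 0.57 ⇒ λ = −ln(0.57)/156 = 0.00360333.
Mean = 1/λ = 277.521 days.

278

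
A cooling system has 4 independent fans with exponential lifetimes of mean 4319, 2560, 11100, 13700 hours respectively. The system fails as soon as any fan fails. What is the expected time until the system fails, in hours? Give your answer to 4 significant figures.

1273

The first failure time is exponential with rate Σλ_i = 1/4319 + 1/2560 + 1/11100 + 1/13700 = 0.000785243 per hour.
E[min] = 1/Σλ = 1/0.000785243 = 1273.49 hours.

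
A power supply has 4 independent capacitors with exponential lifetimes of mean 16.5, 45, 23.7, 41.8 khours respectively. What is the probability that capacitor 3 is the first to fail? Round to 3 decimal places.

Rates: λ_i = 1/mean_i → 0.0606061, 0.0222222, 0.0421941, 0.0239234; Σλ = 0.148946.
P(capacitor 3 first) = λ_3/Σλ = 0.0421941/0.148946 ≈ 0.283.

0.283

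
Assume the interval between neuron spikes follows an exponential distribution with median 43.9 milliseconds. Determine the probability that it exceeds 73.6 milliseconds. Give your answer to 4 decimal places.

For an exponential, median = ln(2)/λ, so λ = ln 2 / 43.9 = 0.0157892 per millisecond.
P(X > 73.6) = e^(−λ·73.6) = e^(−1.1621) ≈ 0.3128.

0.3128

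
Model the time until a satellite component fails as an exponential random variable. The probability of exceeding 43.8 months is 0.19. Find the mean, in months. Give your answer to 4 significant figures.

26.37

e^(−λ·43.8) = 0.19 ⇒ λ = −ln(0.19)/43.8 = 0.0379162.
Mean = 1/λ = 26.3739 months.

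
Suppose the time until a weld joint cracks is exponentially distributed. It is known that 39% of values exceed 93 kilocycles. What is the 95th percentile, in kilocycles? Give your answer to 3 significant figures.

296

e^(−λ·93) = 0.39 ⇒ λ = −ln(0.39)/93 = 0.0101248.
95th percentile: 1 − e^(−λt) = 0.95, t = −ln(0.05)/λ = 295.88 kilocycles.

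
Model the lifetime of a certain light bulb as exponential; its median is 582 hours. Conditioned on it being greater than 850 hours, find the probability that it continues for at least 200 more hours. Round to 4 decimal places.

For an exponential, median = ln(2)/λ, so λ = ln 2 / 582 = 0.00119097 per hour.
P(X > s+t | X > s) = e^(−λ(s+t))/e^(−λs) = e^(−λt), independent of s = 850.
P(X > 200) = e^(−0.23819) ≈ 0.7880.

0.7880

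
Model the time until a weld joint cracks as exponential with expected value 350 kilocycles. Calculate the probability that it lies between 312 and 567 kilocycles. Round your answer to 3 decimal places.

0.212

The rate is λ = 1/350 = 0.00285714 per kilocycle.
P(312 < X < 567) = e^(−λ·312) − e^(−λ·567) = 0.41007 − 0.19790 ≈ 0.212.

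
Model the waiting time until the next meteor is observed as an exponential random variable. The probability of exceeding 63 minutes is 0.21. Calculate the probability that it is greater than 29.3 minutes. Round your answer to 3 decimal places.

e^(−λ·63) = 0.21 ⇒ λ = −ln(0.21)/63 = 0.0247722.
P(X > 29.3) = e^(−0.0247722·29.3) = e^(−0.72583) ≈ 0.484.

0.484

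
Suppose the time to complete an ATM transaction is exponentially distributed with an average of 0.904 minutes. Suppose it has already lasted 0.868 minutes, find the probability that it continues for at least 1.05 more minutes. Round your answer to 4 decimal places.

The rate is λ = 1/0.904 = 1.10619 per minute.
By the memoryless property, P(X > 0.868+1.05 | X > 0.868) = P(X > 1.05).
P(X > 1.05) = e^(−1.1615) ≈ 0.3130.

0.3130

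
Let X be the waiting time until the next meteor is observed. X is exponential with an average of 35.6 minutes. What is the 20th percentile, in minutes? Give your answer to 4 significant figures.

The rate is λ = 1/35.6 = 0.0280899 per minute.
Set 1 − e^(−λt) = 0.2, so t = −ln(0.8)/λ = 0.22314/0.0280899 ≈ 7.94391 minutes.

7.944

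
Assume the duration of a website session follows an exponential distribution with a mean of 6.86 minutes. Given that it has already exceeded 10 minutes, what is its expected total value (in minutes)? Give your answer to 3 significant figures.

The rate is λ = 1/6.86 = 0.145773 per minute.
By memorylessness, E[X | X > 10] = 10 + 1/λ = 10 + 6.86 = 16.86 minutes.

16.9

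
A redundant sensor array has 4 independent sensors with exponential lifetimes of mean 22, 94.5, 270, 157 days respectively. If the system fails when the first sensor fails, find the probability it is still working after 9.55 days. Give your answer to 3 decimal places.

The first failure time is exponential with rate Σλ_i = 1/22 + 1/94.5 + 1/270 + 1/157 = 0.0661097 per day.
P(min > 9.55) = e^(−0.0661097·9.55) = e^(−0.63135) ≈ 0.532.

0.532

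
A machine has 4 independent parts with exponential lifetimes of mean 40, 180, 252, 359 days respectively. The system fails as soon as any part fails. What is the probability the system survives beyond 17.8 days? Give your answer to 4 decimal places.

0.5147

The first failure time is exponential with rate Σλ_i = 1/40 + 1/180 + 1/252 + 1/359 = 0.0373093 per day.
P(min > 17.8) = e^(−0.0373093·17.8) = e^(−0.66411) ≈ 0.5147.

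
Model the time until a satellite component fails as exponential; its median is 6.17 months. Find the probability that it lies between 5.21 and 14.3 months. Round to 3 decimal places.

0.356

For an exponential, median = ln(2)/λ, so λ = ln 2 / 6.17 = 0.112342 per month.
P(5.21 < X < 14.3) = e^(−λ·5.21) − e^(−λ·14.3) = 0.55694 − 0.20059 ≈ 0.356.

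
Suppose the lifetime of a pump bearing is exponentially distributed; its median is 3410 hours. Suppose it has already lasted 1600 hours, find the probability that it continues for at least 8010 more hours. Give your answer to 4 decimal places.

For an exponential, median = ln(2)/λ, so λ = ln 2 / 3410 = 0.000203269 per hour.
By the memoryless property, P(X > 1600+8010 | X > 1600) = P(X > 8010).
P(X > 8010) = e^(−1.6282) ≈ 0.1963.

0.1963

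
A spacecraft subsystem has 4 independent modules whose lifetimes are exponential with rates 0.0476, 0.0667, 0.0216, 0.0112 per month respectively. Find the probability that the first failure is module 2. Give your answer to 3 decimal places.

0.453

The time to first failure is exponential with rate Σλ = 0.0476 + 0.0667 + 0.0216 + 0.0112 = 0.1471.
P(module 2 first) = λ_2/Σλ = 0.0667/0.1471 ≈ 0.453.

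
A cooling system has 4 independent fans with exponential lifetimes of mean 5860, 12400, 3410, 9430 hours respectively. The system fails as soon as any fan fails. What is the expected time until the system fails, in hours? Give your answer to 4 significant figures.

1537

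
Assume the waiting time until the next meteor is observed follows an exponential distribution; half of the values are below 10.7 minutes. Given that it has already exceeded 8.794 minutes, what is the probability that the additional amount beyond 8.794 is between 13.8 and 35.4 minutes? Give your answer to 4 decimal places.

0.3081

For an exponential, median = ln(2)/λ, so λ = ln 2 / 10.7 = 0.0647801 per minute.
Memoryless: the residual past 8.794 is again Exp(λ).
P(13.8 < residual < 35.4) = e^(−λ·13.8) − e^(−λ·35.4) = 0.40903 − 0.10094 ≈ 0.3081.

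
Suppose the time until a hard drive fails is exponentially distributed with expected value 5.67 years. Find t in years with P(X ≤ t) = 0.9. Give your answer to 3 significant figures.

The rate is λ = 1/5.67 = 0.176367 per year.
Set 1 − e^(−λt) = 0.9, so t = −ln(0.1)/λ = 2.3026/0.176367 ≈ 13.0557 years.

13.1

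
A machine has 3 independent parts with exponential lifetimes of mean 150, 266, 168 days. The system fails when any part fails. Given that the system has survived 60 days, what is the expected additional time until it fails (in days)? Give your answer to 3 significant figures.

61.1

First-failure rate Σλ = 1/150 + 1/266 + 1/168 = 0.0163784.
By memorylessness the expected residual is 1/Σλ = 61.0559 days, regardless of the 60 already elapsed.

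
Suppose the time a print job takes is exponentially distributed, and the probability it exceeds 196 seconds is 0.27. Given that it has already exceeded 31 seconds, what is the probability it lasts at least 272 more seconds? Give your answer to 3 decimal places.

0.163

From e^(−λ·196) = 0.27, λ = −ln(0.27)/196 = 0.00668027.
Memoryless: P(X > 31+272 | X > 31) = P(X > 272) = e^(−0.00668027·272) ≈ 0.163.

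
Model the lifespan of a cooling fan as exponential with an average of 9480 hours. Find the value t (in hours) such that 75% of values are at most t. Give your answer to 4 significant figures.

The rate is λ = 1/9480 = 0.000105485 per hour.
Set 1 − e^(−λt) = 0.75, so t = −ln(0.25)/λ = 1.3863/0.000105485 ≈ 13142.1 hours.

13140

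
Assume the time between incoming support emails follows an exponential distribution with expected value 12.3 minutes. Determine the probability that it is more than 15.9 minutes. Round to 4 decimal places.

0.2745

The rate is λ = 1/12.3 = 0.0813008 per minute.
P(X > 15.9) = e^(−λ·15.9) = e^(−1.2927) ≈ 0.2745.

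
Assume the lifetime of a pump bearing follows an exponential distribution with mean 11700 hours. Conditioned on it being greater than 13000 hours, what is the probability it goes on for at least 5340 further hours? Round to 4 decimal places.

The rate is λ = 1/11700 = 0.0000854701 per hour.
P(X > s+t | X > s) = e^(−λ(s+t))/e^(−λs) = e^(−λt), independent of s = 13000.
P(X > 5340) = e^(−0.45641) ≈ 0.6336.

0.6336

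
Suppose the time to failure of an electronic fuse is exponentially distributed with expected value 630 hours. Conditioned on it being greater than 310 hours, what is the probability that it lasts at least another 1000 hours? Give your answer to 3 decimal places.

The rate is λ = 1/630 = 0.0015873 per hour.
The exponential is memoryless, so the remaining time is again Exp(λ): the condition X > 310 is irrelevant.
P(X > 1000) = e^(−1.5873) ≈ 0.204.

0.204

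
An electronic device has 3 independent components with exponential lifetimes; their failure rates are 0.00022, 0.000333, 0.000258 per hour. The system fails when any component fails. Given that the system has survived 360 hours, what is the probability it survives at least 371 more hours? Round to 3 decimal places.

0.740

Time to first failure ~ Exp(Σλ) with Σλ = 0.000811.
By memorylessness, P(T > 360+371 | T > 360) = P(T > 371) = e^(−0.000811·371) ≈ 0.740.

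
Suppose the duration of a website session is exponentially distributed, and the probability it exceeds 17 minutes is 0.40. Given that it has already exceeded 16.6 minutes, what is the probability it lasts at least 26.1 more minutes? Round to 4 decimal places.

From e^(−λ·17) = 0.40, λ = −ln(0.40)/17 = 0.0538995.
Memoryless: P(X > 16.6+26.1 | X > 16.6) = P(X > 26.1) = e^(−0.0538995·26.1) ≈ 0.2449.

0.2449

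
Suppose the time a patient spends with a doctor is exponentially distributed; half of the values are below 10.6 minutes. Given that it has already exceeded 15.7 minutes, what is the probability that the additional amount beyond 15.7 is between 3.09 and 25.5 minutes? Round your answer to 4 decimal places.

For an exponential, median = ln(2)/λ, so λ = ln 2 / 10.6 = 0.0653912 per minute.
Memoryless: the residual past 15.7 is again Exp(λ).
P(3.09 < residual < 25.5) = e^(−λ·3.09) − e^(−λ·25.5) = 0.81705 − 0.18872 ≈ 0.6283.

0.6283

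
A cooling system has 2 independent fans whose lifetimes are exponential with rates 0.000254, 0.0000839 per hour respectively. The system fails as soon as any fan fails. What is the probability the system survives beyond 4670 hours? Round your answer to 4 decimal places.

0.2064

The time to first failure is exponential with rate Σλ = 0.000254 + 0.0000839 = 0.0003379.
P(min > 4670) = e^(−0.0003379·4670) = e^(−1.578) ≈ 0.2064.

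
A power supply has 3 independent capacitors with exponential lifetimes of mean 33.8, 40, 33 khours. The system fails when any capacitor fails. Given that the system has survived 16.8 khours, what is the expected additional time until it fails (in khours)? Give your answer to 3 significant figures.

11.8

First-failure rate Σλ = 1/33.8 + 1/40 + 1/33 = 0.0848888.
By memorylessness the expected residual is 1/Σλ = 11.7801 khours, regardless of the 16.8 already elapsed.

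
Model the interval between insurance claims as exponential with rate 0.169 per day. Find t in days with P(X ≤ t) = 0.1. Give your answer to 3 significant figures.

0.623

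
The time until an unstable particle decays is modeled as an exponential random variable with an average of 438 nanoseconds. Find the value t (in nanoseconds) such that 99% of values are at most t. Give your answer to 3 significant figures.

2020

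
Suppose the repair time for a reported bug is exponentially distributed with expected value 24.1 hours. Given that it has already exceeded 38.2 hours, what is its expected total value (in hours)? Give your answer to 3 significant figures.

The rate is λ = 1/24.1 = 0.0414938 per hour.
By memorylessness, E[X | X > 38.2] = 38.2 + 1/λ = 38.2 + 24.1 = 62.3 hours.

62.3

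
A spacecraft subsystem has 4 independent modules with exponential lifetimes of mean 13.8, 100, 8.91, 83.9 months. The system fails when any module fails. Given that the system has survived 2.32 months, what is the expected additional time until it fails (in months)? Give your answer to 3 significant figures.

4.84

First-failure rate Σλ = 1/13.8 + 1/100 + 1/8.91 + 1/83.9 = 0.206616.
By memorylessness the expected residual is 1/Σλ = 4.83989 months, regardless of the 2.32 already elapsed.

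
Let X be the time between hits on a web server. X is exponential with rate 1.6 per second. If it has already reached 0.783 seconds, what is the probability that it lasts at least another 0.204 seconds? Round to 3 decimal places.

0.722

The exponential is memoryless, so the remaining time is again Exp(λ): the condition X > 0.783 is irrelevant.
P(X > 0.204) = e^(−0.3264) ≈ 0.722.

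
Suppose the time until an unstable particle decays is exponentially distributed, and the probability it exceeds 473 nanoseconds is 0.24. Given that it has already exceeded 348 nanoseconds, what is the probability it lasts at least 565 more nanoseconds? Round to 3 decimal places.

0.182

From e^(−λ·473) = 0.24, λ = −ln(0.24)/473 = 0.00301716.
Memoryless: P(X > 348+565 | X > 348) = P(X > 565) = e^(−0.00301716·565) ≈ 0.182.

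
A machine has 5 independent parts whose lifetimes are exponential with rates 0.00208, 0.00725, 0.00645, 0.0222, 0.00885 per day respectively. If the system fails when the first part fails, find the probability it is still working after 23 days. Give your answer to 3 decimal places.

The time to first failure is exponential with rate Σλ = 0.00208 + 0.00725 + 0.00645 + 0.0222 + 0.00885 = 0.04683.
P(min > 23) = e^(−0.04683·23) = e^(−1.0771) ≈ 0.341.

0.341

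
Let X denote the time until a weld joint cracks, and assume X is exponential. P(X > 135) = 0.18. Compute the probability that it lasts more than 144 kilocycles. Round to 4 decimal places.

e^(−λ·135) = 0.18 ⇒ λ = −ln(0.18)/135 = 0.0127022.
P(X > 144) = e^(−0.0127022·144) = e^(−1.8291) ≈ 0.1606.

0.1606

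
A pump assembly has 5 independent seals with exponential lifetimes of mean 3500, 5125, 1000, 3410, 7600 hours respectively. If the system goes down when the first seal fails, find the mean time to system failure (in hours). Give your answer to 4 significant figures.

The first failure time is exponential with rate Σλ_i = 1/3500 + 1/5125 + 1/1000 + 1/3410 + 1/7600 = 0.00190567 per hour.
E[min] = 1/Σλ = 1/0.00190567 = 524.75 hours.

524.7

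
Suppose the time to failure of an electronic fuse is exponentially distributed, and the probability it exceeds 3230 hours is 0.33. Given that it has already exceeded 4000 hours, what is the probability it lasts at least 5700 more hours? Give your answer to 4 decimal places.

From e^(−λ·3230) = 0.33, λ = −ln(0.33)/3230 = 0.000343239.
Memoryless: P(X > 4000+5700 | X > 4000) = P(X > 5700) = e^(−0.000343239·5700) ≈ 0.1414.

0.1414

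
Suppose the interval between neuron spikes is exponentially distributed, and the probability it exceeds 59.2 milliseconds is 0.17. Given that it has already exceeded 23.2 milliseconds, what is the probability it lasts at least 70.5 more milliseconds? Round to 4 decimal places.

0.1212

From e^(−λ·59.2) = 0.17, λ = −ln(0.17)/59.2 = 0.0299317.
Memoryless: P(X > 23.2+70.5 | X > 23.2) = P(X > 70.5) = e^(−0.0299317·70.5) ≈ 0.1212.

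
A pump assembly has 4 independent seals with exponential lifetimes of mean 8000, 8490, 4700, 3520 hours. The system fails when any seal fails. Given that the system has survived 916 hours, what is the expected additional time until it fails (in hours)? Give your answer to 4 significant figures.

First-failure rate Σλ = 1/8000 + 1/8490 + 1/4700 + 1/3520 = 0.000739642.
By memorylessness the expected residual is 1/Σλ = 1352 hours, regardless of the 916 already elapsed.

1352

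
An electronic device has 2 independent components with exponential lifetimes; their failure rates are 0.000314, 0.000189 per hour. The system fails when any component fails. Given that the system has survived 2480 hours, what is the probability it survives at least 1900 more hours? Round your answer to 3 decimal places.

Time to first failure ~ Exp(Σλ) with Σλ = 0.000503.
By memorylessness, P(T > 2480+1900 | T > 2480) = P(T > 1900) = e^(−0.000503·1900) ≈ 0.385.

0.385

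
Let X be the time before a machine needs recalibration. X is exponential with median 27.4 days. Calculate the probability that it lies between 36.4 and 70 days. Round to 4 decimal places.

For an exponential, median = ln(2)/λ, so λ = ln 2 / 27.4 = 0.0252973 per day.
P(36.4 < X < 70) = e^(−λ·36.4) − e^(−λ·70) = 0.39819 − 0.17019 ≈ 0.2280.

0.2280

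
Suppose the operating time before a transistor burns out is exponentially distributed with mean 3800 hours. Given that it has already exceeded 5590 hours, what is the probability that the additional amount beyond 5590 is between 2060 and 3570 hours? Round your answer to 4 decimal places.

0.1907

The rate is λ = 1/3800 = 0.000263158 per hour.
Memoryless: the residual past 5590 is again Exp(λ).
P(2060 < residual < 3570) = e^(−λ·2060) − e^(−λ·3570) = 0.58152 − 0.39083 ≈ 0.1907.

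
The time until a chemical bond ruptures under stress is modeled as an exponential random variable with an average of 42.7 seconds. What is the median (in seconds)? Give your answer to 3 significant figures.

The rate is λ = 1/42.7 = 0.0234192 per second.
Set 1 − e^(−λt) = 0.5, so t = −ln(0.5)/λ = 0.69315/0.0234192 ≈ 29.5974 seconds.

29.6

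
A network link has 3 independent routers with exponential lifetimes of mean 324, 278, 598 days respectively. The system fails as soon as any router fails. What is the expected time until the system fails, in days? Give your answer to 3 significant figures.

The first failure time is exponential with rate Σλ_i = 1/324 + 1/278 + 1/598 = 0.00835578 per day.
E[min] = 1/Σλ = 1/0.00835578 = 119.678 days.

120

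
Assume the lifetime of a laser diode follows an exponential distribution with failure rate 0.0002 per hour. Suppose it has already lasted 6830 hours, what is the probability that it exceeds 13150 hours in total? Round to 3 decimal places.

By the memoryless property, P(X > 6830+6320 | X > 6830) = P(X > 6320).
P(X > 6320) = e^(−1.264) ≈ 0.283.

0.283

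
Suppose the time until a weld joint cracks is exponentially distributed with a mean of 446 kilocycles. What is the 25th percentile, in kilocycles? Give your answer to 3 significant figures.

128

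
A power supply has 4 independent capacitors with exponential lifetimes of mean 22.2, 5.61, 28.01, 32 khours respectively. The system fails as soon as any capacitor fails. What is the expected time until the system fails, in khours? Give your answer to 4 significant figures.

3.445

The first failure time is exponential with rate Σλ_i = 1/22.2 + 1/5.61 + 1/28.01 + 1/32 = 0.29025 per khour.
E[min] = 1/Σλ = 1/0.29025 = 3.44531 khours.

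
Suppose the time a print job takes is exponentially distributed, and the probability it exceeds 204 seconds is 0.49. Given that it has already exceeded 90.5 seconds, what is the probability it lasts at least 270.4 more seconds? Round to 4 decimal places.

0.3885

From e^(−λ·204) = 0.49, λ = −ln(0.49)/204 = 0.00349681.
Memoryless: P(X > 90.5+270.4 | X > 90.5) = P(X > 270.4) = e^(−0.00349681·270.4) ≈ 0.3885.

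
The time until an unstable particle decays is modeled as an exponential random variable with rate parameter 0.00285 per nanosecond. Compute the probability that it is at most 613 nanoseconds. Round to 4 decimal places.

0.8257

P(X ≤ 613) = 1 − e^(−λ·613) = 1 − e^(−1.747) ≈ 0.8257.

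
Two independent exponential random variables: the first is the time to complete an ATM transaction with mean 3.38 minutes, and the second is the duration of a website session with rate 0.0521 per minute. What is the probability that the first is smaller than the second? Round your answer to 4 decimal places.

0.8503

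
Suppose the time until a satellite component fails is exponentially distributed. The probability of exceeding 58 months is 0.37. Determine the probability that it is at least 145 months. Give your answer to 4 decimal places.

e^(−λ·58) = 0.37 ⇒ λ = −ln(0.37)/58 = 0.0171423.
P(X > 145) = e^(−0.0171423·145) = e^(−2.4856) ≈ 0.0833.

0.0833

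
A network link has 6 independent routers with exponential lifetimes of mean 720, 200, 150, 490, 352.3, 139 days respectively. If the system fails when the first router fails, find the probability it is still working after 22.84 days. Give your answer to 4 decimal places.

0.5633

The first failure time is exponential with rate Σλ_i = 1/720 + 1/200 + 1/150 + 1/490 + 1/352.3 + 1/139 = 0.0251291 per day.
P(min > 22.84) = e^(−0.0251291·22.84) = e^(−0.57395) ≈ 0.5633.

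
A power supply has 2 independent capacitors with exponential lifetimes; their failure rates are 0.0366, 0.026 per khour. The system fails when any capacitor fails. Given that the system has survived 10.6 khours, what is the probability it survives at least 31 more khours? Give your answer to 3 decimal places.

0.144

Time to first failure ~ Exp(Σλ) with Σλ = 0.0626.
By memorylessness, P(T > 10.6+31 | T > 10.6) = P(T > 31) = e^(−0.0626·31) ≈ 0.144.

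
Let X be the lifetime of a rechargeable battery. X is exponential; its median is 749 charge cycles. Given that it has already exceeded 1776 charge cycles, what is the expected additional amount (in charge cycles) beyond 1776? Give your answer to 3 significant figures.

1080

For an exponential, median = ln(2)/λ, so λ = ln 2 / 749 = 0.00092543 per charge cycle.
By memorylessness, the remaining amount past any threshold is again Exp(λ) with mean 1/λ = 1080.58 charge cycles.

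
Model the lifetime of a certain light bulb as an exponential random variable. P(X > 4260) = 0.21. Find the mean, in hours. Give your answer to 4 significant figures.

e^(−λ·4260) = 0.21 ⇒ λ = −ln(0.21)/4260 = 0.000366349.
Mean = 1/λ = 2729.64 hours.

2730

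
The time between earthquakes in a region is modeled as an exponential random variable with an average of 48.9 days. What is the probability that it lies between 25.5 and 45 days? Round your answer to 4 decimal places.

The rate is λ = 1/48.9 = 0.0204499 per day.
P(25.5 < X < 45) = e^(−λ·25.5) − e^(−λ·45) = 0.59365 − 0.39842 ≈ 0.1952.

0.1952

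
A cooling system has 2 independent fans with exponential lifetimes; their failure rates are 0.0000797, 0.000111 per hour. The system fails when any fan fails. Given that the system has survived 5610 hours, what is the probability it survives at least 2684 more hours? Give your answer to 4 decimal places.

Time to first failure ~ Exp(Σλ) with Σλ = 0.0001907.
By memorylessness, P(T > 5610+2684 | T > 5610) = P(T > 2684) = e^(−0.0001907·2684) ≈ 0.5994.

0.5994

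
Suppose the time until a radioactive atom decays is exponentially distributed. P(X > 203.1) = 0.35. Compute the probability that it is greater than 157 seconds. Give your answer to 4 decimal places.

e^(−λ·203.1) = 0.35 ⇒ λ = −ln(0.35)/203.1 = 0.00516899.
P(X > 157) = e^(−0.00516899·157) = e^(−0.81153) ≈ 0.4442.

0.4442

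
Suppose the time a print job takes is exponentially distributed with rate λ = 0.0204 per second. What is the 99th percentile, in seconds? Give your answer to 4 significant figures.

225.7

Set 1 − e^(−λt) = 0.99, so t = −ln(0.01)/λ = 4.6052/0.0204 ≈ 225.744 seconds.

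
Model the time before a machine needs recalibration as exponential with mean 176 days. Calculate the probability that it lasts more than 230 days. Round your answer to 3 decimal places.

0.271

The rate is λ = 1/176 = 0.00568182 per day.
P(X > 230) = e^(−λ·230) = e^(−1.3068) ≈ 0.271.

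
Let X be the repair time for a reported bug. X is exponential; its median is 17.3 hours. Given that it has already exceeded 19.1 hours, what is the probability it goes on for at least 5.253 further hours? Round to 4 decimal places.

0.8102

For an exponential, median = ln(2)/λ, so λ = ln 2 / 17.3 = 0.0400663 per hour.
P(X > s+t | X > s) = e^(−λ(s+t))/e^(−λs) = e^(−λt), independent of s = 19.1.
P(X > 5.253) = e^(−0.21047) ≈ 0.8102.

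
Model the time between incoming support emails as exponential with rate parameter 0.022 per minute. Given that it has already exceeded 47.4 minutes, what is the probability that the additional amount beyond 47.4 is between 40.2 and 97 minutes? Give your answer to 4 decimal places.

0.2946

Memoryless: the residual past 47.4 is again Exp(λ).
P(40.2 < residual < 97) = e^(−λ·40.2) − e^(−λ·97) = 0.41296 − 0.11836 ≈ 0.2946.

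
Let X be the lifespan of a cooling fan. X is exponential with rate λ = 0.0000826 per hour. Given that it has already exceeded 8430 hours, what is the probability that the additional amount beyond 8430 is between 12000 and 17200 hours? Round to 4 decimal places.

0.1296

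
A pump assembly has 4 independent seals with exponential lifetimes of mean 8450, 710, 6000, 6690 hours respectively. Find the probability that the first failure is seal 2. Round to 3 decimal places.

0.764

Rates: λ_i = 1/mean_i → 0.000118343, 0.00140845, 0.000166667, 0.000149477; Σλ = 0.00184294.
P(seal 2 first) = λ_2/Σλ = 0.00140845/0.00184294 ≈ 0.764.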